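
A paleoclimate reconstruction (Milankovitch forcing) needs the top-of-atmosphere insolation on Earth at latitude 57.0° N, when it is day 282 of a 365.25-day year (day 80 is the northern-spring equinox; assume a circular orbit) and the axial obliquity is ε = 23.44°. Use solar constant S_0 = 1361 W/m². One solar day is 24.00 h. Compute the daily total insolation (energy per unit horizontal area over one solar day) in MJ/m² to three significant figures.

Solar longitude: L_s = 360° × (282 − 80)/365.25 = 199.097°.
sin δ = sin 23.44° × sin 199.097° = -0.13014, so δ = -7.478°.
cos h₀ = −tan(+57.0°) tan(-7.478°) = 0.2021, h₀ = 1.3673 rad.
Bracket: h₀ sin ϕ sin δ + cos ϕ cos δ sin h₀ = 1.3673×0.83867×-0.13014 + 0.54464×0.99150×0.97936 = -0.149233 + 0.528865 = 0.379632.
Q̄ = (S_0/π) × [bracket] = (1361/π) × 0.379632 = 164.46 W/m².
Daily total = Q̄ × 24.00 h × 3600 s/h = 164.46 × 24.00 × 3600 / 10⁶ = 14.21 MJ/m².

14.2 MJ/m²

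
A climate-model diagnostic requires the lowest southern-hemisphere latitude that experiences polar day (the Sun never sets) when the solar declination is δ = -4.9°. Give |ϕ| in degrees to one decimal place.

Polar day requires cos h₀ = −tan ϕ tan δ ≤ −1, i.e. tan ϕ tan δ ≥ 1.
The boundary is |tan ϕ| · |tan δ| = 1, so |ϕ| = 90° − |δ| = 90° − 4.9° = 85.1° in the southern hemisphere.

|ϕ| = 85.1°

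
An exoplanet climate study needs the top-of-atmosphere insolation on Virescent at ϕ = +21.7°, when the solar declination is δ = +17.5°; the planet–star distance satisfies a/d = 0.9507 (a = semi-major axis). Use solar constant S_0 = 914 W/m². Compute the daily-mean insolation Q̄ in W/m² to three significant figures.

cos h₀ = −tan(+21.7°) tan(+17.500°) = -0.1255, h₀ = 1.6966 rad.
Bracket: h₀ sin ϕ sin δ + cos ϕ cos δ sin h₀ = 1.6966×0.36975×0.30071 + 0.92913×0.95372×0.99210 = 0.188641 + 0.879129 = 1.067770.
Inverse-square distance factor (a/d)² = 0.9507² = 0.903830.
Q̄ = (S_0/π) × 0.903830 × [bracket] = (914/π) × 0.903830 × 1.067770 = 280.8 W/m².

Q̄ ≈ 281 W/m²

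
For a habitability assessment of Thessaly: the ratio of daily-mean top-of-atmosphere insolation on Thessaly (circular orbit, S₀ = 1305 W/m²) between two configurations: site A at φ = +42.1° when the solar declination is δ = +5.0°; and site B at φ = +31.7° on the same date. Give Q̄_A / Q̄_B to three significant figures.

— Configuration A (φ=+42.1°):
cos H₀ = −tan(+42.1°) tan(+5.000°) = -0.0791, H₀ = 1.6499 rad.
Bracket: H₀ sin φ sin δ + cos φ cos δ sin H₀ = 1.6499×0.67043×0.08716 + 0.74198×0.99619×0.99687 = 0.096411 + 0.736840 = 0.833251.
Q̄ = (S₀/π) × [bracket] = (1305/π) × 0.833251 = 346.13 W/m².
— Configuration B (φ=+31.7°):
cos H₀ = −tan(+31.7°) tan(+5.000°) = -0.0540, H₀ = 1.6249 rad.
Bracket: H₀ sin φ sin δ + cos φ cos δ sin H₀ = 1.6249×0.52547×0.08716 + 0.85081×0.99619×0.99854 = 0.074420 + 0.846331 = 0.920751.
Q̄ = (S₀/π) × [bracket] = (1305/π) × 0.920751 = 382.47 W/m².
Ratio Q̄_A / Q̄_B = 346.13 / 382.47 = 0.9050.

Q̄_A / Q̄_B ≈ 0.905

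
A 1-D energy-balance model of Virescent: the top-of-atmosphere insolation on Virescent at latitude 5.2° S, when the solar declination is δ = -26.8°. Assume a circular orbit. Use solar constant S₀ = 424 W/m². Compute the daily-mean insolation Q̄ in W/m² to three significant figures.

cos H₀ = −tan(-5.2°) tan(-26.800°) = -0.0460, H₀ = 1.6168 rad.
Bracket: H₀ sin φ sin δ + cos φ cos δ sin H₀ = 1.6168×-0.09063×-0.45088 + 0.99588×0.89259×0.99894 = 0.066068 + 0.887970 = 0.954038.
Q̄ = (S₀/π) × [bracket] = (424/π) × 0.954038 = 128.8 W/m².

Q̄ ≈ 129 W/m²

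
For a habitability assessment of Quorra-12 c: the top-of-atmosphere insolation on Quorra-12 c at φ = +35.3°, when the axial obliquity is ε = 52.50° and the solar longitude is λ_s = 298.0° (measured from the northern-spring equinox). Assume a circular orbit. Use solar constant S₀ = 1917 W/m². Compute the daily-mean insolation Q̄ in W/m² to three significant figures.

Q̄ ≈ 57.4 W/m²

Solar declination: sin δ = sin ε · sin λ_s = sin 52.50° × sin 298.0° = -0.70049, so δ = -44.466°.
cos H₀ = −tan(+35.3°) tan(-44.466°) = 0.6950, H₀ = 0.8024 rad.
Bracket: H₀ sin φ sin δ + cos φ cos δ sin H₀ = 0.8024×0.57786×-0.70049 + 0.81614×0.71366×0.71904 = -0.324800 + 0.418802 = 0.094002.
Q̄ = (S₀/π) × [bracket] = (1917/π) × 0.094002 = 57.36 W/m².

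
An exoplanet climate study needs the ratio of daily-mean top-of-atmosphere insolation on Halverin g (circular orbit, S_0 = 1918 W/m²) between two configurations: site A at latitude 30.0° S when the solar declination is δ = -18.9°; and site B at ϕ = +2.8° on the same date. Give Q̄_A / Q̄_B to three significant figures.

Q̄_A / Q̄_B ≈ 1.18

— Configuration A (ϕ=-30.0°):
cos h₀ = −tan(-30.0°) tan(-18.900°) = -0.1977, h₀ = 1.7698 rad.
Bracket: h₀ sin ϕ sin δ + cos ϕ cos δ sin h₀ = 1.7698×-0.50000×-0.32392 + 0.86603×0.94609×0.98027 = 0.286637 + 0.803177 = 1.089814.
Q̄ = (S_0/π) × [bracket] = (1918/π) × 1.089814 = 665.35 W/m².
— Configuration B (ϕ=+2.8°):
cos h₀ = −tan(+2.8°) tan(-18.900°) = 0.0167, h₀ = 1.5541 rad.
Bracket: h₀ sin ϕ sin δ + cos ϕ cos δ sin h₀ = 1.5541×0.04885×-0.32392 + 0.99881×0.94609×0.99986 = -0.024591 + 0.944832 = 0.920241.
Q̄ = (S_0/π) × [bracket] = (1918/π) × 0.920241 = 561.82 W/m².
Ratio Q̄_A / Q̄_B = 665.35 / 561.82 = 1.184.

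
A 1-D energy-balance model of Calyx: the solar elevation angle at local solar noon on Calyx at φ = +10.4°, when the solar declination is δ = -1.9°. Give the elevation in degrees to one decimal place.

77.7°

At local noon the hour angle is zero, so the zenith angle equals |φ − δ| = |+10.4° − (-1.900°)| = 12.300°.
Elevation = 90° − 12.300° = 77.7°.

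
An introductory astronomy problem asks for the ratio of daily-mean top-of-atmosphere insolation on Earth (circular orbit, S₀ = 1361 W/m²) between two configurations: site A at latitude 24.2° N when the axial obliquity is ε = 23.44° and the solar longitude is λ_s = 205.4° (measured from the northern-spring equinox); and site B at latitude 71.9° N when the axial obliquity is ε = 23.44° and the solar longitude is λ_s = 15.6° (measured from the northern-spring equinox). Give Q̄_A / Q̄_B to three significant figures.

Q̄_A / Q̄_B ≈ 1.63

— Configuration A (φ=+24.2°):
Solar declination: sin δ = sin ε · sin λ_s = sin 23.44° × sin 205.4° = -0.17063, so δ = -9.824°.
cos H₀ = −tan(+24.2°) tan(-9.824°) = 0.0778, H₀ = 1.4929 rad.
Bracket: H₀ sin φ sin δ + cos φ cos δ sin H₀ = 1.4929×0.40992×-0.17063 + 0.91212×0.98534×0.99697 = -0.104420 + 0.896025 = 0.791605.
Q̄ = (S₀/π) × [bracket] = (1361/π) × 0.791605 = 342.94 W/m².
— Configuration B (φ=+71.9°):
Solar declination: sin δ = sin ε · sin λ_s = sin 23.44° × sin 15.6° = 0.10697, so δ = +6.141°.
cos H₀ = −tan(+71.9°) tan(+6.141°) = -0.3292, H₀ = 1.9062 rad.
Bracket: H₀ sin φ sin δ + cos φ cos δ sin H₀ = 1.9062×0.95052×0.10697 + 0.31068×0.99426×0.94427 = 0.193817 + 0.291682 = 0.485499.
Q̄ = (S₀/π) × [bracket] = (1361/π) × 0.485499 = 210.33 W/m².
Ratio Q̄_A / Q̄_B = 342.94 / 210.33 = 1.630.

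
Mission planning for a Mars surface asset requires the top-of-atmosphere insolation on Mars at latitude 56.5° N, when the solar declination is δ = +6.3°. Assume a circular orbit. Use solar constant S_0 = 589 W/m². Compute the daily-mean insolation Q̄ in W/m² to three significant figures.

cos h₀ = −tan(+56.5°) tan(+6.300°) = -0.1668, h₀ = 1.7384 rad.
Bracket: h₀ sin ϕ sin δ + cos ϕ cos δ sin h₀ = 1.7384×0.83389×0.10973 + 0.55194×0.99396×0.98599 = 0.159068 + 0.540920 = 0.699988.
Q̄ = (S_0/π) × [bracket] = (589/π) × 0.699988 = 131.2 W/m².

Q̄ ≈ 131 W/m²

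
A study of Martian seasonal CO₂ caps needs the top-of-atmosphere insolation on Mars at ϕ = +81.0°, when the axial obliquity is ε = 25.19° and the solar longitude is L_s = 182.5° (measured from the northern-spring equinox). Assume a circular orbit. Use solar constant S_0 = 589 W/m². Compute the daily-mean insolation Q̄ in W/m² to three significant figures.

Q̄ ≈ 24.1 W/m²

Solar declination: sin δ = sin ε · sin L_s = sin 25.19° × sin 182.5° = -0.01857, so δ = -1.064°.
cos h₀ = −tan(+81.0°) tan(-1.064°) = 0.1172, h₀ = 1.4533 rad.
Bracket: h₀ sin ϕ sin δ + cos ϕ cos δ sin h₀ = 1.4533×0.98769×-0.01857 + 0.15643×0.99983×0.99310 = -0.026656 + 0.155324 = 0.128668.
Q̄ = (S_0/π) × [bracket] = (589/π) × 0.128668 = 24.12 W/m².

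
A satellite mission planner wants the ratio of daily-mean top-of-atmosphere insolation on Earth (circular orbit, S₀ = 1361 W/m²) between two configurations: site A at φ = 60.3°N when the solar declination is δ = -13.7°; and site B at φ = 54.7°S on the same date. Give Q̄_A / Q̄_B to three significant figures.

Q̄_A / Q̄_B ≈ 0.226

— Configuration A (φ=+60.3°):
cos H₀ = −tan(+60.3°) tan(-13.700°) = 0.4274, H₀ = 1.1292 rad.
Bracket: H₀ sin φ sin δ + cos φ cos δ sin H₀ = 1.1292×0.86863×-0.23684 + 0.49546×0.97155×0.90407 = -0.232306 + 0.435187 = 0.202881.
Q̄ = (S₀/π) × [bracket] = (1361/π) × 0.202881 = 87.892 W/m².
— Configuration B (φ=-54.7°):
cos H₀ = −tan(-54.7°) tan(-13.700°) = -0.3443, H₀ = 1.9223 rad.
Bracket: H₀ sin φ sin δ + cos φ cos δ sin H₀ = 1.9223×-0.81614×-0.23684 + 0.57786×0.97155×0.93886 = 0.371570 + 0.527095 = 0.898665.
Q̄ = (S₀/π) × [bracket] = (1361/π) × 0.898665 = 389.32 W/m².
Ratio Q̄_A / Q̄_B = 87.892 / 389.32 = 0.2258.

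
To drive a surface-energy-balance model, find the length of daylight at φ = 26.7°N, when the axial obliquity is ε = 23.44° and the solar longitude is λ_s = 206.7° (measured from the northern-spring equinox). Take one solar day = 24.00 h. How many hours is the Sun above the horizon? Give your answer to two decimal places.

11.30 h

Solar declination: sin δ = sin ε · sin λ_s = sin 23.44° × sin 206.7° = -0.17873, so δ = -10.296°.
cos H₀ = −tan φ · tan δ = −tan(+26.7°) × tan(-10.296°) = 0.0914, so H₀ = 1.4793 rad = 84.76°.
Daylight = 2H₀/(2π) × 24.00 h = (1.4793/π) × 24.00 = 11.30 h.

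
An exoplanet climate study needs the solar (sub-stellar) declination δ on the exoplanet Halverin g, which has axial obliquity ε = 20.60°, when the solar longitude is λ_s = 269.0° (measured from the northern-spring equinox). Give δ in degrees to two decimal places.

sin δ = sin ε · sin λ_s = sin 20.60° × sin 269.0° = -0.351788.
δ = arcsin(-0.351788) = -20.60°.

δ = -20.60°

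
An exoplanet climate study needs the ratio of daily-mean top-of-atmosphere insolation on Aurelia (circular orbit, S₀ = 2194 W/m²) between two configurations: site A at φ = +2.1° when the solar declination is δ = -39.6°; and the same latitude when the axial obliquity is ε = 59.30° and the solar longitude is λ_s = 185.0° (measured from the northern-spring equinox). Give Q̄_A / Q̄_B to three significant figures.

— Configuration A (φ=+2.1°):
cos H₀ = −tan(+2.1°) tan(-39.600°) = 0.0303, H₀ = 1.5405 rad.
Bracket: H₀ sin φ sin δ + cos φ cos δ sin H₀ = 1.5405×0.03664×-0.63742 + 0.99933×0.77051×0.99954 = -0.035978 + 0.769640 = 0.733662.
Q̄ = (S₀/π) × [bracket] = (2194/π) × 0.733662 = 512.37 W/m².
— Configuration B (φ=+2.1°):
Solar declination: sin δ = sin ε · sin λ_s = sin 59.30° × sin 185.0° = -0.07494, so δ = -4.298°.
cos H₀ = −tan(+2.1°) tan(-4.298°) = 0.0028, H₀ = 1.5680 rad.
Bracket: H₀ sin φ sin δ + cos φ cos δ sin H₀ = 1.5680×0.03664×-0.07494 + 0.99933×0.99719×1.00000 = -0.004305 + 0.996522 = 0.992217.
Q̄ = (S₀/π) × [bracket] = (2194/π) × 0.992217 = 692.94 W/m².
Ratio Q̄_A / Q̄_B = 512.37 / 692.94 = 0.7394.

Q̄_A / Q̄_B ≈ 0.739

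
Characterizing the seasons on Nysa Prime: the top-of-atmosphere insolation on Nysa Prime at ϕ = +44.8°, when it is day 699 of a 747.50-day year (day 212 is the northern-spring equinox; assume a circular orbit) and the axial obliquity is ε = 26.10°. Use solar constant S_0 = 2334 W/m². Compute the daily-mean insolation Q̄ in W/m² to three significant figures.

Solar longitude: L_s = 360° × (699 − 212)/747.50 = 234.542°.
sin δ = sin 26.10° × sin 234.542° = -0.35835, so δ = -20.999°.
cos h₀ = −tan(+44.8°) tan(-20.999°) = 0.3812, h₀ = 1.1797 rad.
Bracket: h₀ sin ϕ sin δ + cos ϕ cos δ sin h₀ = 1.1797×0.70463×-0.35835 + 0.70957×0.93359×0.92451 = -0.297879 + 0.612439 = 0.314560.
Q̄ = (S_0/π) × [bracket] = (2334/π) × 0.314560 = 233.7 W/m².

Q̄ ≈ 234 W/m²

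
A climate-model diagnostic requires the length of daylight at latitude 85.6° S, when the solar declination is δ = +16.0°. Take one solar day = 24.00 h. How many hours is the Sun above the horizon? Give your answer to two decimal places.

0.00 h

cos H₀ = −tan φ · tan δ = 3.7266 ≥ 1, so the Sun never rises (polar night) and H₀ = 0.
Daylight = 2H₀/(2π) × 24.00 h = (0.0000/π) × 24.00 = 0.00 h.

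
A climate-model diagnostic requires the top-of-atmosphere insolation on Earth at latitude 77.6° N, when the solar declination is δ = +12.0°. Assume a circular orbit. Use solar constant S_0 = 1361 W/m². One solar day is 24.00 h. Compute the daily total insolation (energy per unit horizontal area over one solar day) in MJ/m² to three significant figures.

23.9 MJ/m²

cos h₀ = −tan(+77.6°) tan(+12.000°) = -0.9668, h₀ = 2.8830 rad.
Bracket: h₀ sin ϕ sin δ + cos ϕ cos δ sin h₀ = 2.8830×0.97667×0.20791 + 0.21474×0.97815×0.25568 = 0.585420 + 0.053705 = 0.639125.
Q̄ = (S_0/π) × [bracket] = (1361/π) × 0.639125 = 276.88 W/m².
Daily total = Q̄ × 24.00 h × 3600 s/h = 276.88 × 24.00 × 3600 / 10⁶ = 23.92 MJ/m².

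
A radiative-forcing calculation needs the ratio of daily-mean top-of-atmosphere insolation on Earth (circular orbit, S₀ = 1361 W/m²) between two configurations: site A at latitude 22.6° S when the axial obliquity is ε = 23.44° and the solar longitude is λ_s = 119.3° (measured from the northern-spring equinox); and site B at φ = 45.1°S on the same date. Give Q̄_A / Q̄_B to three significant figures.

— Configuration A (φ=-22.6°):
Solar declination: sin δ = sin ε · sin λ_s = sin 23.44° × sin 119.3° = 0.34690, so δ = +20.298°.
cos H₀ = −tan(-22.6°) tan(+20.298°) = 0.1540, H₀ = 1.4162 rad.
Bracket: H₀ sin φ sin δ + cos φ cos δ sin H₀ = 1.4162×-0.38430×0.34690 + 0.92321×0.93790×0.98808 = -0.188799 + 0.855557 = 0.666758.
Q̄ = (S₀/π) × [bracket] = (1361/π) × 0.666758 = 288.85 W/m².
— Configuration B (φ=-45.1°):
cos H₀ = −tan(-45.1°) tan(+20.298°) = 0.3712, H₀ = 1.1905 rad.
Bracket: H₀ sin φ sin δ + cos φ cos δ sin H₀ = 1.1905×-0.70834×0.34690 + 0.70587×0.93790×0.92857 = -0.292533 + 0.614746 = 0.322213.
Q̄ = (S₀/π) × [bracket] = (1361/π) × 0.322213 = 139.59 W/m².
Ratio Q̄_A / Q̄_B = 288.85 / 139.59 = 2.069.

Q̄_A / Q̄_B ≈ 2.07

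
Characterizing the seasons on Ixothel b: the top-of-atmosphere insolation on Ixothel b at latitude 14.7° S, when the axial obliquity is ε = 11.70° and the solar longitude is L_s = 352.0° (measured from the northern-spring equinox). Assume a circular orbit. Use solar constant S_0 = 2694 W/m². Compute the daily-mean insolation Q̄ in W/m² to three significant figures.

Q̄ ≈ 839 W/m²

Solar declination: sin δ = sin ε · sin L_s = sin 11.70° × sin 352.0° = -0.02822, so δ = -1.617°.
cos h₀ = −tan(-14.7°) tan(-1.617°) = -0.0074, h₀ = 1.5782 rad.
Bracket: h₀ sin ϕ sin δ + cos ϕ cos δ sin h₀ = 1.5782×-0.25376×-0.02822 + 0.96727×0.99960×0.99997 = 0.011302 + 0.966854 = 0.978156.
Q̄ = (S_0/π) × [bracket] = (2694/π) × 0.978156 = 838.8 W/m².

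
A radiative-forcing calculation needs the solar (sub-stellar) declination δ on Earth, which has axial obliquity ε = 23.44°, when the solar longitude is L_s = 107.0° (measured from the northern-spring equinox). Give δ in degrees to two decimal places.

sin δ = sin ε · sin L_s = sin 23.44° × sin 107.0° = 0.380407.
δ = arcsin(0.380407) = +22.36°.

δ = +22.36°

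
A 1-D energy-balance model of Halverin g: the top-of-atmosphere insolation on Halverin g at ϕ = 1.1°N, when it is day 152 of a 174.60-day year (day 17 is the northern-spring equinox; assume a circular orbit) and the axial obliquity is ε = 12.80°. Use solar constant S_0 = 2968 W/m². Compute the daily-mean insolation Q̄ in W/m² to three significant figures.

Solar longitude: L_s = 360° × (152 − 17)/174.60 = 278.351°.
sin δ = sin 12.80° × sin 278.351° = -0.21920, so δ = -12.662°.
cos h₀ = −tan(+1.1°) tan(-12.662°) = 0.0043, h₀ = 1.5665 rad.
Bracket: h₀ sin ϕ sin δ + cos ϕ cos δ sin h₀ = 1.5665×0.01920×-0.21920 + 0.99982×0.97568×0.99999 = -0.006593 + 0.975495 = 0.968902.
Q̄ = (S_0/π) × [bracket] = (2968/π) × 0.968902 = 915.4 W/m².

Q̄ ≈ 915 W/m²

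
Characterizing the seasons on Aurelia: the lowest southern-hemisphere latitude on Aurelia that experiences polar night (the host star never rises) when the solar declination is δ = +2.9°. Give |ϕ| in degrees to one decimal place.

|ϕ| = 87.1°

Polar night requires cos h₀ = −tan ϕ tan δ ≥ 1, i.e. tan ϕ tan δ ≤ −1.
The boundary is |tan ϕ| · |tan δ| = 1, so |ϕ| = 90° − |δ| = 90° − 2.9° = 87.1° in the southern hemisphere.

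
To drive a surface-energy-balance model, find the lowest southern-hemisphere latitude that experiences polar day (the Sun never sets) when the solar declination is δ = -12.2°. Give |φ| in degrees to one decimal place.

Polar day requires cos H₀ = −tan φ tan δ ≤ −1, i.e. tan φ tan δ ≥ 1.
The boundary is |tan φ| · |tan δ| = 1, so |φ| = 90° − |δ| = 90° − 12.2° = 77.8° in the southern hemisphere.

|φ| = 77.8°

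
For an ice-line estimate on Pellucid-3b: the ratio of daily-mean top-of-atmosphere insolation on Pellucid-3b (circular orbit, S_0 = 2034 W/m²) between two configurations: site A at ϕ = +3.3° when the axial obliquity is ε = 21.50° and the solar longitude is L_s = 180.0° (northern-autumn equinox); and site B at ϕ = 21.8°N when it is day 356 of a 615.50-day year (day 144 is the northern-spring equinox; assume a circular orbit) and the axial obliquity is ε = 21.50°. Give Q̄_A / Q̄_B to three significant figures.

— Configuration A (ϕ=+3.3°):
Solar declination: sin δ = sin ε · sin L_s = sin 21.50° × sin 180.0° = 0.00000, so δ = +0.000°.
cos h₀ = −tan(+3.3°) tan(+0.000°) = -0.0000, h₀ = 1.5708 rad.
Bracket: h₀ sin ϕ sin δ + cos ϕ cos δ sin h₀ = 1.5708×0.05756×0.00000 + 0.99834×1.00000×1.00000 = 0.000000 + 0.998340 = 0.998340.
Q̄ = (S_0/π) × [bracket] = (2034/π) × 0.998340 = 646.37 W/m².
— Configuration B (ϕ=+21.8°):
Solar longitude: L_s = 360° × (356 − 144)/615.50 = 123.997°.
sin δ = sin 21.50° × sin 123.997° = 0.30385, so δ = +17.689°.
cos h₀ = −tan(+21.8°) tan(+17.689°) = -0.1276, h₀ = 1.6987 rad.
Bracket: h₀ sin ϕ sin δ + cos ϕ cos δ sin h₀ = 1.6987×0.37137×0.30385 + 0.92849×0.95272×0.99183 = 0.191683 + 0.877364 = 1.069047.
Q̄ = (S_0/π) × [bracket] = (2034/π) × 1.069047 = 692.15 W/m².
Ratio Q̄_A / Q̄_B = 646.37 / 692.15 = 0.9339.

Q̄_A / Q̄_B ≈ 0.934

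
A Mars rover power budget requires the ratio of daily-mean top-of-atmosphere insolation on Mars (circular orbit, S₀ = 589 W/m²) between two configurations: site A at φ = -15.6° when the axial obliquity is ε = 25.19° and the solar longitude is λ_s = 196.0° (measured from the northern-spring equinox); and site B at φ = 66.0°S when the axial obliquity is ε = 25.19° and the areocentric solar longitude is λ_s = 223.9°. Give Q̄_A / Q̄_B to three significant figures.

— Configuration A (φ=-15.6°):
Solar declination: sin δ = sin ε · sin λ_s = sin 25.19° × sin 196.0° = -0.11732, so δ = -6.737°.
cos H₀ = −tan(-15.6°) tan(-6.737°) = -0.0330, H₀ = 1.6038 rad.
Bracket: H₀ sin φ sin δ + cos φ cos δ sin H₀ = 1.6038×-0.26892×-0.11732 + 0.96316×0.99309×0.99946 = 0.050599 + 0.955988 = 1.006587.
Q̄ = (S₀/π) × [bracket] = (589/π) × 1.006587 = 188.72 W/m².
— Configuration B (φ=-66.0°):
sin δ = sin 25.19° × sin 223.9° = -0.29513, so δ = -17.165°.
cos H₀ = −tan(-66.0°) tan(-17.165°) = -0.6938, H₀ = 2.3375 rad.
Bracket: H₀ sin φ sin δ + cos φ cos δ sin H₀ = 2.3375×-0.91355×-0.29513 + 0.40674×0.95546×0.72020 = 0.630227 + 0.279887 = 0.910114.
Q̄ = (S₀/π) × [bracket] = (589/π) × 0.910114 = 170.63 W/m².
Ratio Q̄_A / Q̄_B = 188.72 / 170.63 = 1.106.

Q̄_A / Q̄_B ≈ 1.11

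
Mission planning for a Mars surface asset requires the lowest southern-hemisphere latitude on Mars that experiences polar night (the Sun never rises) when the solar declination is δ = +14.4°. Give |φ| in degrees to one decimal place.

Polar night requires cos H₀ = −tan φ tan δ ≥ 1, i.e. tan φ tan δ ≤ −1.
The boundary is |tan φ| · |tan δ| = 1, so |φ| = 90° − |δ| = 90° − 14.4° = 75.6° in the southern hemisphere.

|φ| = 75.6°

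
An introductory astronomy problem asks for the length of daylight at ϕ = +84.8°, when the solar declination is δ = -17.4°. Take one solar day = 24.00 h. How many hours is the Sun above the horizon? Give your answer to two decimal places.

cos h₀ = −tan ϕ · tan δ = 3.4435 ≥ 1, so the Sun never rises (polar night) and h₀ = 0.
Daylight = 2h₀/(2π) × 24.00 h = (0.0000/π) × 24.00 = 0.00 h.

0.00 h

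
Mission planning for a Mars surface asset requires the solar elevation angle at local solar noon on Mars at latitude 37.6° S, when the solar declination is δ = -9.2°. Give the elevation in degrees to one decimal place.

61.6°

At local noon the hour angle is zero, so the zenith angle equals |φ − δ| = |-37.6° − (-9.200°)| = 28.400°.
Elevation = 90° − 28.400° = 61.6°.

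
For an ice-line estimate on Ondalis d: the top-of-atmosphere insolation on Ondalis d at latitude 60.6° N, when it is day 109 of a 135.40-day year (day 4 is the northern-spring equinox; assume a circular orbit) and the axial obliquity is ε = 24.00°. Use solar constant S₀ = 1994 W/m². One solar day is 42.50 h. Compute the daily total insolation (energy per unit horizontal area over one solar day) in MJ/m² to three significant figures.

4.35 MJ/m²

Solar longitude: λ_s = 360° × (109 − 4)/135.40 = 279.173°.
sin δ = sin 24.00° × sin 279.173° = -0.40154, so δ = -23.674°.
cos H₀ = −tan(+60.6°) tan(-23.674°) = 0.7781, H₀ = 0.6792 rad.
Bracket: H₀ sin φ sin δ + cos φ cos δ sin H₀ = 0.6792×0.87121×-0.40154 + 0.49090×0.91584×0.62815 = -0.237602 + 0.282407 = 0.044805.
Q̄ = (S₀/π) × [bracket] = (1994/π) × 0.044805 = 28.438 W/m².
Daily total = Q̄ × 42.50 h × 3600 s/h = 28.438 × 42.50 × 3600 / 10⁶ = 4.351 MJ/m².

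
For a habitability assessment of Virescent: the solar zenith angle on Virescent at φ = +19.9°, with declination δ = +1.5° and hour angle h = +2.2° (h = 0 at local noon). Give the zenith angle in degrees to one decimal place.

cos θ_z = sin φ sin δ + cos φ cos δ cos h = 0.008910 + 0.939273 = 0.948183.
θ_z = arccos(0.948183) = 18.5°.

θ_z = 18.5°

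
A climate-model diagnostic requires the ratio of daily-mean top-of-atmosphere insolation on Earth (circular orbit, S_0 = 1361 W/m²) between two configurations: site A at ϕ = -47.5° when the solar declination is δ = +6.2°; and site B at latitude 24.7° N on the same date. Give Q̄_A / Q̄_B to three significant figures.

— Configuration A (ϕ=-47.5°):
cos h₀ = −tan(-47.5°) tan(+6.200°) = 0.1186, h₀ = 1.4520 rad.
Bracket: h₀ sin ϕ sin δ + cos ϕ cos δ sin h₀ = 1.4520×-0.73728×0.10800 + 0.67559×0.99415×0.99295 = -0.115617 + 0.666903 = 0.551286.
Q̄ = (S_0/π) × [bracket] = (1361/π) × 0.551286 = 238.83 W/m².
— Configuration B (ϕ=+24.7°):
cos h₀ = −tan(+24.7°) tan(+6.200°) = -0.0500, h₀ = 1.6208 rad.
Bracket: h₀ sin ϕ sin δ + cos ϕ cos δ sin h₀ = 1.6208×0.41787×0.10800 + 0.90851×0.99415×0.99875 = 0.073147 + 0.902066 = 0.975213.
Q̄ = (S_0/π) × [bracket] = (1361/π) × 0.975213 = 422.48 W/m².
Ratio Q̄_A / Q̄_B = 238.83 / 422.48 = 0.5653.

Q̄_A / Q̄_B ≈ 0.565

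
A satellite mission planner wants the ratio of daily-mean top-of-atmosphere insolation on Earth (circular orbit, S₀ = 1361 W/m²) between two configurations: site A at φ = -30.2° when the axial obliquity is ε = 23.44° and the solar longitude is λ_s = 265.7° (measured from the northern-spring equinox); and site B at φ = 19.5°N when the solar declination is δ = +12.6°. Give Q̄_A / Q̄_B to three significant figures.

— Configuration A (φ=-30.2°):
Solar declination: sin δ = sin ε · sin λ_s = sin 23.44° × sin 265.7° = -0.39667, so δ = -23.370°.
cos H₀ = −tan(-30.2°) tan(-23.370°) = -0.2515, H₀ = 1.8250 rad.
Bracket: H₀ sin φ sin δ + cos φ cos δ sin H₀ = 1.8250×-0.50302×-0.39667 + 0.86427×0.91796×0.96786 = 0.364148 + 0.767867 = 1.132015.
Q̄ = (S₀/π) × [bracket] = (1361/π) × 1.132015 = 490.41 W/m².
— Configuration B (φ=+19.5°):
cos H₀ = −tan(+19.5°) tan(+12.600°) = -0.0792, H₀ = 1.6500 rad.
Bracket: H₀ sin φ sin δ + cos φ cos δ sin H₀ = 1.6500×0.33381×0.21814 + 0.94264×0.97592×0.99686 = 0.120149 + 0.917053 = 1.037202.
Q̄ = (S₀/π) × [bracket] = (1361/π) × 1.037202 = 449.34 W/m².
Ratio Q̄_A / Q̄_B = 490.41 / 449.34 = 1.091.

Q̄_A / Q̄_B ≈ 1.09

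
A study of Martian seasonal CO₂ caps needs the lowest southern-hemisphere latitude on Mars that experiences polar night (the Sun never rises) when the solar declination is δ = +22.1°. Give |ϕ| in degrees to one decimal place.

|ϕ| = 67.9°

Polar night requires cos h₀ = −tan ϕ tan δ ≥ 1, i.e. tan ϕ tan δ ≤ −1.
The boundary is |tan ϕ| · |tan δ| = 1, so |ϕ| = 90° − |δ| = 90° − 22.1° = 67.9° in the southern hemisphere.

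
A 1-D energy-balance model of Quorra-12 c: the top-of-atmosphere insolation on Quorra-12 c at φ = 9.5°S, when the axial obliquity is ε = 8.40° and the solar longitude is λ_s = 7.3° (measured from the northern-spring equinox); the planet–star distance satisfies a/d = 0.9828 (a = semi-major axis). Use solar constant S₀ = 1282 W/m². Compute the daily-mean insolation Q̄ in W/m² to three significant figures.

Solar declination: sin δ = sin ε · sin λ_s = sin 8.40° × sin 7.3° = 0.01856, so δ = +1.064°.
cos H₀ = −tan(-9.5°) tan(+1.064°) = 0.0031, H₀ = 1.5677 rad.
Bracket: H₀ sin φ sin δ + cos φ cos δ sin H₀ = 1.5677×-0.16505×0.01856 + 0.98629×0.99983×1.00000 = -0.004802 + 0.986122 = 0.981320.
Inverse-square distance factor (a/d)² = 0.9828² = 0.965896.
Q̄ = (S₀/π) × 0.965896 × [bracket] = (1282/π) × 0.965896 × 0.981320 = 386.8 W/m².

Q̄ ≈ 387 W/m²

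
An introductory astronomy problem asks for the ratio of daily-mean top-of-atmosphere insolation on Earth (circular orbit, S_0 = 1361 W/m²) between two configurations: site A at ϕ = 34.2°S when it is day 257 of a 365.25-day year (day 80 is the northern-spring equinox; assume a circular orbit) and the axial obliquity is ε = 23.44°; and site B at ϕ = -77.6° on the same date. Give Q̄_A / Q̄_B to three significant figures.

— Configuration A (ϕ=-34.2°):
Solar longitude: L_s = 360° × (257 − 80)/365.25 = 174.456°.
sin δ = sin 23.44° × sin 174.456° = 0.03843, so δ = +2.203°.
cos h₀ = −tan(-34.2°) tan(+2.203°) = 0.0261, h₀ = 1.5447 rad.
Bracket: h₀ sin ϕ sin δ + cos ϕ cos δ sin h₀ = 1.5447×-0.56208×0.03843 + 0.82708×0.99926×0.99966 = -0.033367 + 0.826187 = 0.792820.
Q̄ = (S_0/π) × [bracket] = (1361/π) × 0.792820 = 343.47 W/m².
— Configuration B (ϕ=-77.6°):
cos h₀ = −tan(-77.6°) tan(+2.203°) = 0.1749, h₀ = 1.3950 rad.
Bracket: h₀ sin ϕ sin δ + cos ϕ cos δ sin h₀ = 1.3950×-0.97667×0.03843 + 0.21474×0.99926×0.98458 = -0.052359 + 0.211272 = 0.158913.
Q̄ = (S_0/π) × [bracket] = (1361/π) × 0.158913 = 68.844 W/m².
Ratio Q̄_A / Q̄_B = 343.47 / 68.844 = 4.989.

Q̄_A / Q̄_B ≈ 4.99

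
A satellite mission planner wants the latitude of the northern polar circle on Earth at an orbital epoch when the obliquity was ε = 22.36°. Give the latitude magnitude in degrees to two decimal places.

The polar circle is the lowest latitude that experiences at least one full rotation of continuous daylight at the northern-summer solstice; it lies at |ϕ| = 90° − ε = 90° − 22.36° = 67.64°.

67.64°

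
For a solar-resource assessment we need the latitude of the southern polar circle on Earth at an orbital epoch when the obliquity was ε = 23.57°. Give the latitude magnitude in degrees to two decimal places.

66.43°

The polar circle is the lowest latitude that experiences at least one full rotation of continuous darkness at the northern-summer solstice; it lies at |φ| = 90° − ε = 90° − 23.57° = 66.43°.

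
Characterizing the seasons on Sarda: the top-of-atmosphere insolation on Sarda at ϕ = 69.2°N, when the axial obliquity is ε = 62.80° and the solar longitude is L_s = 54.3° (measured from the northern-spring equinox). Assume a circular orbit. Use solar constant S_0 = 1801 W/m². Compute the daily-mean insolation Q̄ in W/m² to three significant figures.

Q̄ ≈ 1.22e+03 W/m²

Solar declination: sin δ = sin ε · sin L_s = sin 62.80° × sin 54.3° = 0.72228, so δ = +46.243°.
cos h₀ = −tan(+69.2°) tan(+46.243°) = -2.7493 ≤ −1 ⇒ polar day, h₀ = π.
Bracket: h₀ sin ϕ sin δ + cos ϕ cos δ sin h₀ = 3.1416×0.93483×0.72228 + 0.35511×0.69160×0.00000 = 2.121237 + 0.000000 = 2.121237.
Q̄ = (S_0/π) × [bracket] = (1801/π) × 2.121237 = 1216 W/m².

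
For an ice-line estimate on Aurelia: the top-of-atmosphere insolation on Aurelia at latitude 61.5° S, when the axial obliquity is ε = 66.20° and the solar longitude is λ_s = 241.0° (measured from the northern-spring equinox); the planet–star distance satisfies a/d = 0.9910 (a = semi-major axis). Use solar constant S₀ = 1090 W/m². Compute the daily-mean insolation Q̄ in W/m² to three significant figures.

Q̄ ≈ 753 W/m²

Solar declination: sin δ = sin ε · sin λ_s = sin 66.20° × sin 241.0° = -0.80024, so δ = -53.153°.
cos H₀ = −tan(-61.5°) tan(-53.153°) = -2.4578 ≤ −1 ⇒ polar day, H₀ = π.
Bracket: H₀ sin φ sin δ + cos φ cos δ sin H₀ = 3.1416×-0.87882×-0.80024 + 0.47716×0.59968×0.00000 = 2.209383 + 0.000000 = 2.209383.
Inverse-square distance factor (a/d)² = 0.9910² = 0.982081.
Q̄ = (S₀/π) × 0.982081 × [bracket] = (1090/π) × 0.982081 × 2.209383 = 752.8 W/m².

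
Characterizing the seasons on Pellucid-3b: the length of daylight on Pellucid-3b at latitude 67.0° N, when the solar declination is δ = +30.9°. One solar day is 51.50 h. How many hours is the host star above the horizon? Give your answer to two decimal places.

Sunrise equation: cos H₀ = −tan φ · tan δ = -1.4099 ≤ −1, so the host star never sets (polar day) and H₀ = π.
Daylight = 2H₀/(2π) × 51.50 h = (3.1416/π) × 51.50 = 51.50 h.

51.50 h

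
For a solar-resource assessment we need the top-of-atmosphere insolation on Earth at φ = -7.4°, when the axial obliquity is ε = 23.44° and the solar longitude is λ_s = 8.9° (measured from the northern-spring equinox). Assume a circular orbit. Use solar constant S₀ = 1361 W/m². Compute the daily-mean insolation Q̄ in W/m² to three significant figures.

Solar declination: sin δ = sin ε · sin λ_s = sin 23.44° × sin 8.9° = 0.06154, so δ = +3.528°.
cos H₀ = −tan(-7.4°) tan(+3.528°) = 0.0080, H₀ = 1.5628 rad.
Bracket: H₀ sin φ sin δ + cos φ cos δ sin H₀ = 1.5628×-0.12880×0.06154 + 0.99167×0.99810×0.99997 = -0.012387 + 0.989756 = 0.977369.
Q̄ = (S₀/π) × [bracket] = (1361/π) × 0.977369 = 423.4 W/m².

Q̄ ≈ 423 W/m²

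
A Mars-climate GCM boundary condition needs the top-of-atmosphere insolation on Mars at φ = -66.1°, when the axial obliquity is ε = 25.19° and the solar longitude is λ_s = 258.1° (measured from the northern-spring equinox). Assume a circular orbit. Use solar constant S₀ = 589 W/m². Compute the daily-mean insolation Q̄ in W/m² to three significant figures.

Solar declination: sin δ = sin ε · sin λ_s = sin 25.19° × sin 258.1° = -0.41647, so δ = -24.612°.
cos H₀ = −tan(-66.1°) tan(-24.612°) = -1.0337 ≤ −1 ⇒ polar day, H₀ = π.
Bracket: H₀ sin φ sin δ + cos φ cos δ sin H₀ = 3.1416×-0.91425×-0.41647 + 0.40514×0.90915×0.00000 = 1.196188 + 0.000000 = 1.196188.
Q̄ = (S₀/π) × [bracket] = (589/π) × 1.196188 = 224.3 W/m².

Q̄ ≈ 224 W/m²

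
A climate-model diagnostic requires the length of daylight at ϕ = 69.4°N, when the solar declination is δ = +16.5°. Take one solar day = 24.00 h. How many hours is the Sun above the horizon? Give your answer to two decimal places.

18.93 h

cos h₀ = −tan ϕ · tan δ = −tan(+69.4°) × tan(+16.500°) = -0.7881, so h₀ = 2.4785 rad = 142.00°.
Daylight = 2h₀/(2π) × 24.00 h = (2.4785/π) × 24.00 = 18.93 h.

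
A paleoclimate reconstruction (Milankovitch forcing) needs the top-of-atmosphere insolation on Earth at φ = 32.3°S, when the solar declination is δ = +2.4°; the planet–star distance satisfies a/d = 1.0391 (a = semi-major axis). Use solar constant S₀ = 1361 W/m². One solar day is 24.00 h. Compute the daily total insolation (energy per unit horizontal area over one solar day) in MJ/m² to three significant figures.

32.7 MJ/m²

cos H₀ = −tan(-32.3°) tan(+2.400°) = 0.0265, H₀ = 1.5443 rad.
Bracket: H₀ sin φ sin δ + cos φ cos δ sin H₀ = 1.5443×-0.53435×0.04188 + 0.84526×0.99912×0.99965 = -0.034559 + 0.844221 = 0.809662.
Inverse-square distance factor (a/d)² = 1.0391² = 1.079729.
Q̄ = (S₀/π) × 1.079729 × [bracket] = (1361/π) × 1.079729 × 0.809662 = 378.73 W/m².
Daily total = Q̄ × 24.00 h × 3600 s/h = 378.73 × 24.00 × 3600 / 10⁶ = 32.72 MJ/m².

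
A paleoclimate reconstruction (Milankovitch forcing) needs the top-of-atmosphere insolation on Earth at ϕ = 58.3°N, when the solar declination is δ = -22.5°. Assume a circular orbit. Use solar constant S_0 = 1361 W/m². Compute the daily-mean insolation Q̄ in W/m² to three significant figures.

cos h₀ = −tan(+58.3°) tan(-22.500°) = 0.6707, h₀ = 0.8357 rad.
Bracket: h₀ sin ϕ sin δ + cos ϕ cos δ sin h₀ = 0.8357×0.85081×-0.38268 + 0.52547×0.92388×0.74176 = -0.272094 + 0.360103 = 0.088009.
Q̄ = (S_0/π) × [bracket] = (1361/π) × 0.088009 = 38.13 W/m².

Q̄ ≈ 38.1 W/m²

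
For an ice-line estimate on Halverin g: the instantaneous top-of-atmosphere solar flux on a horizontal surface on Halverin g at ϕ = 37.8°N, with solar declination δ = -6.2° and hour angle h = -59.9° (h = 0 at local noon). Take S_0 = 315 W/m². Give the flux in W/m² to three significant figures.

103 W/m²

cos θ_z = sin ϕ sin δ + cos ϕ cos δ cos h = -0.066194 + 0.393953 = 0.327759.
Flux = S_0 · cos θ_z = 315 × 0.327759 = 103.2 W/m².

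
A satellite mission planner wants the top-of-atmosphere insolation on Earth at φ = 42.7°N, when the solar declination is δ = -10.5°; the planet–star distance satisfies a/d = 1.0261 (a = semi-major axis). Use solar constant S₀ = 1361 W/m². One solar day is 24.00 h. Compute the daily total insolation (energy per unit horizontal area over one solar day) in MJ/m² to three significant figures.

21.2 MJ/m²

cos H₀ = −tan(+42.7°) tan(-10.500°) = 0.1710, H₀ = 1.3989 rad.
Bracket: H₀ sin φ sin δ + cos φ cos δ sin H₀ = 1.3989×0.67816×-0.18224 + 0.73491×0.98325×0.98527 = -0.172887 + 0.711956 = 0.539069.
Inverse-square distance factor (a/d)² = 1.0261² = 1.052881.
Q̄ = (S₀/π) × 1.052881 × [bracket] = (1361/π) × 1.052881 × 0.539069 = 245.88 W/m².
Daily total = Q̄ × 24.00 h × 3600 s/h = 245.88 × 24.00 × 3600 / 10⁶ = 21.24 MJ/m².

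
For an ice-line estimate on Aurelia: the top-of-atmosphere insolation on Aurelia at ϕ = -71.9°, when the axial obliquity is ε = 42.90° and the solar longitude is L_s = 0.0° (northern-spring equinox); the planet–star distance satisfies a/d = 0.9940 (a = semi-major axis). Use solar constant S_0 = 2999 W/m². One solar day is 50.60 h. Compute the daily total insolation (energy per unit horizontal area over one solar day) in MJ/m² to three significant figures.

Solar declination: sin δ = sin ε · sin L_s = sin 42.90° × sin 0.0° = 0.00000, so δ = +0.000°.
cos h₀ = −tan(-71.9°) tan(+0.000°) = 0.0000, h₀ = 1.5708 rad.
Bracket: h₀ sin ϕ sin δ + cos ϕ cos δ sin h₀ = 1.5708×-0.95052×0.00000 + 0.31068×1.00000×1.00000 = -0.000000 + 0.310680 = 0.310680.
Inverse-square distance factor (a/d)² = 0.9940² = 0.988036.
Q̄ = (S_0/π) × 0.988036 × [bracket] = (2999/π) × 0.988036 × 0.310680 = 293.03 W/m².
Daily total = Q̄ × 50.60 h × 3600 s/h = 293.03 × 50.60 × 3600 / 10⁶ = 53.38 MJ/m².

53.4 MJ/m²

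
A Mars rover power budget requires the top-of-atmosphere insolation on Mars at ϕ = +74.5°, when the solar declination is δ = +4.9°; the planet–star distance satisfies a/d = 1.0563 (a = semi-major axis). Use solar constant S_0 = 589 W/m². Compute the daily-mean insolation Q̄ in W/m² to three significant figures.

Q̄ ≈ 85.4 W/m²

cos h₀ = −tan(+74.5°) tan(+4.900°) = -0.3091, h₀ = 1.8851 rad.
Bracket: h₀ sin ϕ sin δ + cos ϕ cos δ sin h₀ = 1.8851×0.96363×0.08542 + 0.26724×0.99635×0.95102 = 0.155169 + 0.253223 = 0.408392.
Inverse-square distance factor (a/d)² = 1.0563² = 1.115770.
Q̄ = (S_0/π) × 1.115770 × [bracket] = (589/π) × 1.115770 × 0.408392 = 85.43 W/m².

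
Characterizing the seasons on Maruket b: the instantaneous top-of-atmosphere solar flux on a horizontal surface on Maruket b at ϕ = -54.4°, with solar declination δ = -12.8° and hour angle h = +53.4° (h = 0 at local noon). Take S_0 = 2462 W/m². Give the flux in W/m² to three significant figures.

1.28e+03 W/m²

cos θ_z = sin ϕ sin δ + cos ϕ cos δ cos h = 0.180141 + 0.338451 = 0.518592.
Flux = S_0 · cos θ_z = 2462 × 0.518592 = 1277 W/m².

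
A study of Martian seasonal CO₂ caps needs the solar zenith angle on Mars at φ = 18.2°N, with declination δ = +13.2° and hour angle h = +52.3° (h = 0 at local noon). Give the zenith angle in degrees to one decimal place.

cos θ_z = sin φ sin δ + cos φ cos δ cos h = 0.071322 + 0.565585 = 0.636907.
θ_z = arccos(0.636907) = 50.4°.

θ_z = 50.4°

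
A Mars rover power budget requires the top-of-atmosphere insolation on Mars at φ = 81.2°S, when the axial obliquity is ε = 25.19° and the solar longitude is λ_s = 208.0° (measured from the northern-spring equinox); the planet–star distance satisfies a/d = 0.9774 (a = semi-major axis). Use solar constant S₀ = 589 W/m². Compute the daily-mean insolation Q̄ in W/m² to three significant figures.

Solar declination: sin δ = sin ε · sin λ_s = sin 25.19° × sin 208.0° = -0.19982, so δ = -11.526°.
cos H₀ = −tan(-81.2°) tan(-11.526°) = -1.3173 ≤ −1 ⇒ polar day, H₀ = π.
Bracket: H₀ sin φ sin δ + cos φ cos δ sin H₀ = 3.1416×-0.98823×-0.19982 + 0.15299×0.97983×0.00000 = 0.620366 + 0.000000 = 0.620366.
Inverse-square distance factor (a/d)² = 0.9774² = 0.955311.
Q̄ = (S₀/π) × 0.955311 × [bracket] = (589/π) × 0.955311 × 0.620366 = 111.1 W/m².

Q̄ ≈ 111 W/m²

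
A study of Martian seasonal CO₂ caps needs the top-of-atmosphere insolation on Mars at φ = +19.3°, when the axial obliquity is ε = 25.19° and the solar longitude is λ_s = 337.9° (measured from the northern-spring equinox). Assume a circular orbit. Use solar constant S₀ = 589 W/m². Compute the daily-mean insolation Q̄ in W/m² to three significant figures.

Q̄ ≈ 159 W/m²

Solar declination: sin δ = sin ε · sin λ_s = sin 25.19° × sin 337.9° = -0.16013, so δ = -9.214°.
cos H₀ = −tan(+19.3°) tan(-9.214°) = 0.0568, H₀ = 1.5140 rad.
Bracket: H₀ sin φ sin δ + cos φ cos δ sin H₀ = 1.5140×0.33051×-0.16013 + 0.94380×0.98710×0.99839 = -0.080128 + 0.930125 = 0.849997.
Q̄ = (S₀/π) × [bracket] = (589/π) × 0.849997 = 159.4 W/m².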